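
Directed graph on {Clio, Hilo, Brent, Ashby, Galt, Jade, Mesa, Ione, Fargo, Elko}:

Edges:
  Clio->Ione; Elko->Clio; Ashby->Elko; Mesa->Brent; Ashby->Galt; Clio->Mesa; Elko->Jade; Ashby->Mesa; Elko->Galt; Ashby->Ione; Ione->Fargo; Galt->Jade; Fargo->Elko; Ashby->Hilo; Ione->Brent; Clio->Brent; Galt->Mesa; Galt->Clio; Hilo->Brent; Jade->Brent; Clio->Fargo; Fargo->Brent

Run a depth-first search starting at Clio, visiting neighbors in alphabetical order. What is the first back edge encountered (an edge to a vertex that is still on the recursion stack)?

Elko→Clio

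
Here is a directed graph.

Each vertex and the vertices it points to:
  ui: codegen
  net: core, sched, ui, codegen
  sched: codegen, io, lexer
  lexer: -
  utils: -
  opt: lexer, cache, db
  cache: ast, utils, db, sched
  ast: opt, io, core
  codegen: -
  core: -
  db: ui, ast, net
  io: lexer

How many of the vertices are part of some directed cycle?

4

A vertex is on a directed cycle iff it belongs to a strongly connected component of size ≥ 2 (or has a self-loop).
The vertices on cycles are {db, ast, opt, cache} — 4 in total.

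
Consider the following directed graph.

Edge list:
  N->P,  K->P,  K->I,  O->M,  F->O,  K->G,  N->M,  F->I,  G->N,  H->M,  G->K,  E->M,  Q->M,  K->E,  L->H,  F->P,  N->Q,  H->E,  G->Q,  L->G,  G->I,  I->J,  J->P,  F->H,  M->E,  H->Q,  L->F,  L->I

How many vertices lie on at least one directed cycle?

A vertex is on a directed cycle iff it belongs to a strongly connected component of size ≥ 2 (or has a self-loop).
The vertices on cycles are {E, G, K, M} — 4 in total.

4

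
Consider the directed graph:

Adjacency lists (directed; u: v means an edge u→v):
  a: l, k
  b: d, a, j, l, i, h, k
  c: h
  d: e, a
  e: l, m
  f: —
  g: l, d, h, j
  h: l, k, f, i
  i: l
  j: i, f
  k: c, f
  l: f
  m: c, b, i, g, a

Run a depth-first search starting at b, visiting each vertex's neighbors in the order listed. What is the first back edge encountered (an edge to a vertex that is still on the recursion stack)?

DFS from b (visiting each vertex's neighbors in the order listed); mark gray on enter, black on exit:
b gray
  d gray
    e gray
      l gray
        f gray
        f black
      l black
      m gray
        c gray
          h gray
            h→l: l black — skip
            k gray
              k→c: c is gray → back edge
First back edge: k → c.

k→c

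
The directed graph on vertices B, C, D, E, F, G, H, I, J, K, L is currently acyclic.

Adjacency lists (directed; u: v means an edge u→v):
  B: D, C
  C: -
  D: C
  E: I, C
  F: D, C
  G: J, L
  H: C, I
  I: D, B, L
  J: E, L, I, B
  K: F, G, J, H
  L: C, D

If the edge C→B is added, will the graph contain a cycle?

Yes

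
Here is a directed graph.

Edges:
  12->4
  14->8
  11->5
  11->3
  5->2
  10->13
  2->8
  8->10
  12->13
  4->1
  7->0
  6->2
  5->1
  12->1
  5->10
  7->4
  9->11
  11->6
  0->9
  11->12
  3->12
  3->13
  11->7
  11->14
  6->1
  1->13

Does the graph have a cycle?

Yes

DFS with white/gray/black marking, starting from 4:
4 gray
  1 gray
    13 gray
    13 black
  1 black
4 black
0 gray
  9 gray
    11 gray
      14 gray
        8 gray
          10 gray
            10→13: 13 black — skip
          10 black
        8 black
      14 black
      6 gray
        2 gray
          2→8: 8 black — skip
        2 black
        6→1: 1 black — skip
      6 black
      5 gray
        5→1: 1 black — skip
        5→10: 10 black — skip
        5→2: 2 black — skip
      5 black
      12 gray
        12→4: 4 black — skip
        12→1: 1 black — skip
        12→13: 13 black — skip
      12 black
      7 gray
        7→0: 0 is gray → back edge
Back edge found, so a cycle exists: 0 → 9 → 11 → 7 → 0.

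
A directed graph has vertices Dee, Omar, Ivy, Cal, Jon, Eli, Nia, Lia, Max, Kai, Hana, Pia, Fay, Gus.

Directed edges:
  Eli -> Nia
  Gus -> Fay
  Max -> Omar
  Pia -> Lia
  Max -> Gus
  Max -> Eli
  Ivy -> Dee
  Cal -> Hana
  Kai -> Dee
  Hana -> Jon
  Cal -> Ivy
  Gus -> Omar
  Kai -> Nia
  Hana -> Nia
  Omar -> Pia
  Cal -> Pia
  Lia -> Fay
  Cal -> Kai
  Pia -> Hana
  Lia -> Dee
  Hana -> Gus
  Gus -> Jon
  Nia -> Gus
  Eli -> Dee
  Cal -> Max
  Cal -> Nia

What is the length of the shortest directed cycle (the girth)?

For each vertex v, BFS finds the shortest path from v back to v.
The shortest such closed walk is Pia → Hana → Gus → Omar → Pia, length 4.

4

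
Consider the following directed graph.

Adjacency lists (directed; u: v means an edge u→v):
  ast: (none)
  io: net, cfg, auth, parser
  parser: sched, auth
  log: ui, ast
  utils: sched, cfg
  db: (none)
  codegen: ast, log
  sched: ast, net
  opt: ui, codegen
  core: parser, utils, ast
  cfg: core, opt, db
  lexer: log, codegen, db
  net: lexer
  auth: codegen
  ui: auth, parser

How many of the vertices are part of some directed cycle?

A vertex is on a directed cycle iff it belongs to a strongly connected component of size ≥ 2 (or has a self-loop).
The vertices on cycles are {ui, cfg, log, net, auth, core, lexer, sched, utils, parser, codegen} — 11 in total.

11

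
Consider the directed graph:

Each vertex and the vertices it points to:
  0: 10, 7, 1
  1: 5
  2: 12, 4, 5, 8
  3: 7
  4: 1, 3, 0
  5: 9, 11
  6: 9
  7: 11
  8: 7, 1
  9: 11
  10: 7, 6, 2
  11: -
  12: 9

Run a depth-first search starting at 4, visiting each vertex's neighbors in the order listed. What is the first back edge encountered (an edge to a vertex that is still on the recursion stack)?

2->4

DFS from 4 (visiting each vertex's neighbors in the order listed); mark gray on enter, black on exit:
4 gray
  1 gray
    5 gray
      9 gray
        11 gray
        11 black
      9 black
      5→11: 11 black — skip
    5 black
  1 black
  3 gray
    7 gray
      7→11: 11 black — skip
    7 black
  3 black
  0 gray
    10 gray
      10→7: 7 black — skip
      6 gray
        6→9: 9 black — skip
      6 black
      2 gray
        12 gray
          12→9: 9 black — skip
        12 black
        2→4: 4 is gray → back edge
First back edge: 2 → 4.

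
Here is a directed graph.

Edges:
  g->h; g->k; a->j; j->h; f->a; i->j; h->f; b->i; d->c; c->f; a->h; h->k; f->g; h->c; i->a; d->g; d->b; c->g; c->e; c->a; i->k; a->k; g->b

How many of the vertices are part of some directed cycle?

8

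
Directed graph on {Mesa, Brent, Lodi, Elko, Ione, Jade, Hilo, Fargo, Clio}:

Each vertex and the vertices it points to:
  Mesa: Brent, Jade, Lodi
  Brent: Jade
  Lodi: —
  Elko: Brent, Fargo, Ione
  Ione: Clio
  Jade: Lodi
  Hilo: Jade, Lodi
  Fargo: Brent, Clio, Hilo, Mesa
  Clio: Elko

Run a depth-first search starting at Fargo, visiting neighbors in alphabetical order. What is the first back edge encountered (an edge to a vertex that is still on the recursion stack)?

DFS from Fargo (visiting neighbors in alphabetical order); mark gray on enter, black on exit:
Fargo gray
  Brent gray
    Jade gray
      Lodi gray
      Lodi black
    Jade black
  Brent black
  Clio gray
    Elko gray
      Elko→Brent: Brent black — skip
      Elko→Fargo: Fargo is gray → back edge
First back edge: Elko → Fargo.

Elko->Fargo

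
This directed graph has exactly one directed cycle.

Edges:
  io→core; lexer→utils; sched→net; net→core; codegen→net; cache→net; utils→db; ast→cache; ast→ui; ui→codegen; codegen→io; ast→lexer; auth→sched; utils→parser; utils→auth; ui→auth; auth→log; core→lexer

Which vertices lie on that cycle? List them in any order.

net, auth, core, lexer, sched, utils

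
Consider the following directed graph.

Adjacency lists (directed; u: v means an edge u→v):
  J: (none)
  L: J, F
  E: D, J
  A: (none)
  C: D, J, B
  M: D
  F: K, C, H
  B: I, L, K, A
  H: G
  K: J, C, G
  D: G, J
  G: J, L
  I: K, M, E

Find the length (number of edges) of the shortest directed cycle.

For each vertex v, BFS finds the shortest path from v back to v.
The shortest such closed walk is B → K → C → B, length 3.

3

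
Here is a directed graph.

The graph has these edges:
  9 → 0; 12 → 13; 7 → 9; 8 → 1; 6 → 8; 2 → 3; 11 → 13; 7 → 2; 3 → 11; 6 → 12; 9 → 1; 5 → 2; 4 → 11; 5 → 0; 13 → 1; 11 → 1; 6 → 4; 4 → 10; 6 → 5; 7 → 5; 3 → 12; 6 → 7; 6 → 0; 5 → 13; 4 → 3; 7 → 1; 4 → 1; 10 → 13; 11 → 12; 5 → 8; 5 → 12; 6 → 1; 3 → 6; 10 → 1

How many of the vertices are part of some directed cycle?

A vertex is on a directed cycle iff it belongs to a strongly connected component of size ≥ 2 (or has a self-loop).
The vertices on cycles are {2, 3, 4, 5, 6, 7} — 6 in total.

6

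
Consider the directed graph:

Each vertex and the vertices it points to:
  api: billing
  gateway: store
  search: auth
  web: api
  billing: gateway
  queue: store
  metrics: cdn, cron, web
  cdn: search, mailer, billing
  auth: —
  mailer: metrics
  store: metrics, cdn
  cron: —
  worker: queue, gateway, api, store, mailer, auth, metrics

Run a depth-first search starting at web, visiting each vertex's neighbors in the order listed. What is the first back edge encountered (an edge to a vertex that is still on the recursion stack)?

mailer->metrics

DFS from web (visiting each vertex's neighbors in the order listed); mark gray on enter, black on exit:
web gray
  api gray
    billing gray
      gateway gray
        store gray
          metrics gray
            cdn gray
              search gray
                auth gray
                auth black
              search black
              mailer gray
                mailer→metrics: metrics is gray → back edge
First back edge: mailer → metrics.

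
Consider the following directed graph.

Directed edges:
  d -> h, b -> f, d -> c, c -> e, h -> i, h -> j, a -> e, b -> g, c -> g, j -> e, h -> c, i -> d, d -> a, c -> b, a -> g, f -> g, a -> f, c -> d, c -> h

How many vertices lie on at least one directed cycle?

4

A vertex is on a directed cycle iff it belongs to a strongly connected component of size ≥ 2 (or has a self-loop).
The vertices on cycles are {c, d, h, i} — 4 in total.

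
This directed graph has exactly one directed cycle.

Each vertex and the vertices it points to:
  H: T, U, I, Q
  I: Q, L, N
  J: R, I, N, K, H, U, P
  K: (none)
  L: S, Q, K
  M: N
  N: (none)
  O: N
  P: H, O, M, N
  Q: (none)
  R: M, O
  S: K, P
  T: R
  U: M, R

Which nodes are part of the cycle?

DFS with gray/black marking from H:
H gray
  T gray
    R gray
      M gray
        N gray
        N black
      M black
      O gray
        O→N: N black — skip
      O black
    R black
  T black
  U gray
    U→M: M black — skip
    U→R: R black — skip
  U black
  I gray
    Q gray
    Q black
    L gray
      S gray
        K gray
        K black
        P gray
          P→H: H is gray → back edge
Back edge closes the cycle H → I → L → S → P → H; its vertices are {H, I, L, P, S}.

H, I, L, P, S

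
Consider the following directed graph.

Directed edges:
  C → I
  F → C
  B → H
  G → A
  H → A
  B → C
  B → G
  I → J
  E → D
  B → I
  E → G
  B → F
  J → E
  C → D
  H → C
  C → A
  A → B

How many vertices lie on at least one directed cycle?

9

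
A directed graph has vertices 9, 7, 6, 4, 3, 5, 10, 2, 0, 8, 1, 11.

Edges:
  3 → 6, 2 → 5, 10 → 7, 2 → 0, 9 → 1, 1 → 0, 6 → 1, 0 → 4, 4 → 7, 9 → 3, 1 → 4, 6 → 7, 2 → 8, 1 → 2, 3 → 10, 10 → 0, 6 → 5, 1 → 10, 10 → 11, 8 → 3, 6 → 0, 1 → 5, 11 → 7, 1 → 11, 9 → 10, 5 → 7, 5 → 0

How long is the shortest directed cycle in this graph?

5

For each vertex v, BFS finds the shortest path from v back to v.
The shortest such closed walk is 1 → 2 → 8 → 3 → 6 → 1, length 5.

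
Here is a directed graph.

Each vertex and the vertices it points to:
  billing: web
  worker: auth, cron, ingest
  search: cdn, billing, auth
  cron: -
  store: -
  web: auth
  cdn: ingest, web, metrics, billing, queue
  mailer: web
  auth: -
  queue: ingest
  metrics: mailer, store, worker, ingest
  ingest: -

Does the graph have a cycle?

No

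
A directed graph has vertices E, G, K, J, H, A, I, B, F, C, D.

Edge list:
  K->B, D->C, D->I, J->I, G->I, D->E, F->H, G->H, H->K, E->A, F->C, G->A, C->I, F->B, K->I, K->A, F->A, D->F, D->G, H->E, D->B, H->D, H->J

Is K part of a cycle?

K lies on a cycle iff there is a path from K back to itself.
Exploring from K, it never reaches itself; equivalently, its strongly connected component is a singleton.

No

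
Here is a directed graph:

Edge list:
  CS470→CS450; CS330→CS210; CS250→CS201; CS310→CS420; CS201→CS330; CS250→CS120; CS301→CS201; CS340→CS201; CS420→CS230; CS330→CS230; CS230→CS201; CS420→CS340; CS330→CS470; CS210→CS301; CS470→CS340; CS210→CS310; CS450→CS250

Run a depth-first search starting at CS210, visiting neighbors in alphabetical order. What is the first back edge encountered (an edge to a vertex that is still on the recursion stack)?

CS330→CS210

DFS from CS210 (visiting neighbors in alphabetical order); mark gray on enter, black on exit:
CS210 gray
  CS301 gray
    CS201 gray
      CS330 gray
        CS330→CS210: CS210 is gray → back edge
First back edge: CS330 → CS210.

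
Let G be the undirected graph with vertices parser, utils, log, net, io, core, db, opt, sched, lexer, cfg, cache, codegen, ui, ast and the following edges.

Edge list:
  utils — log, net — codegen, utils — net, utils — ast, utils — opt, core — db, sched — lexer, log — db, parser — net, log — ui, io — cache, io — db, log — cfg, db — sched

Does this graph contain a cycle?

DFS, tracking each vertex's parent; an edge to a visited non-parent vertex closes a cycle.
Start from io:
visit io (parent –)
  visit cache (parent io)
    cache–io: parent, skip
  visit db (parent io)
    visit core (parent db)
      core–db: parent, skip
    db–io: parent, skip
    visit log (parent db)
      visit cfg (parent log)
        cfg–log: parent, skip
      visit ui (parent log)
        ui–log: parent, skip
      log–db: parent, skip
      visit utils (parent log)
        visit net (parent utils)
          visit parser (parent net)
            parser–net: parent, skip
          visit codegen (parent net)
            codegen–net: parent, skip
          net–utils: parent, skip
        visit ast (parent utils)
          ast–utils: parent, skip
        utils–log: parent, skip
        visit opt (parent utils)
          opt–utils: parent, skip
    visit sched (parent db)
      visit lexer (parent sched)
        lexer–sched: parent, skip
      sched–db: parent, skip
No non-parent visited neighbor found — the graph is a forest.

No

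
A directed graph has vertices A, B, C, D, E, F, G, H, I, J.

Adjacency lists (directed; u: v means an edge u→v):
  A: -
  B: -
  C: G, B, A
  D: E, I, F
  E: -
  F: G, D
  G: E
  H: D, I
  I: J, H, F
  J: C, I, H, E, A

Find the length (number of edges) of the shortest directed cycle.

2

For each vertex v, BFS finds the shortest path from v back to v.
The shortest such closed walk is H → I → H, length 2.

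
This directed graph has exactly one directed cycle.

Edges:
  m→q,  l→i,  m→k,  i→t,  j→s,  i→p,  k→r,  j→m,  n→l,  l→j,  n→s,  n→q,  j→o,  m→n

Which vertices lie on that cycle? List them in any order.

j, l, m, n

DFS with gray/black marking from l:
l gray
  j gray
    o gray
    o black
    s gray
    s black
    m gray
      q gray
      q black
      k gray
        r gray
        r black
      k black
      n gray
        n→s: s black — skip
        n→l: l is gray → back edge
Back edge closes the cycle l → j → m → n → l; its vertices are {j, l, m, n}.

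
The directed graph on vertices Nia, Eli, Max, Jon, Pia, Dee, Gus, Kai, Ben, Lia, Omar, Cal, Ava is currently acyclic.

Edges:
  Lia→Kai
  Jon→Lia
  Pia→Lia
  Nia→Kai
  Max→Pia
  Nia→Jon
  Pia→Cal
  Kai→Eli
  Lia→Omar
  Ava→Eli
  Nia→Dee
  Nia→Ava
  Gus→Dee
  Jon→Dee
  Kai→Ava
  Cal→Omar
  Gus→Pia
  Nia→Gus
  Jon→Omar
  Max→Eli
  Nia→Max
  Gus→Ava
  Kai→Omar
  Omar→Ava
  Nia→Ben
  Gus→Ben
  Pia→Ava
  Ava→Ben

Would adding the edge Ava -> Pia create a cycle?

Yes

Adding Ava→Pia creates a cycle iff Pia can already reach Ava.
Path from Pia: Pia → Ava.
So Pia → … → Ava → Pia is a cycle.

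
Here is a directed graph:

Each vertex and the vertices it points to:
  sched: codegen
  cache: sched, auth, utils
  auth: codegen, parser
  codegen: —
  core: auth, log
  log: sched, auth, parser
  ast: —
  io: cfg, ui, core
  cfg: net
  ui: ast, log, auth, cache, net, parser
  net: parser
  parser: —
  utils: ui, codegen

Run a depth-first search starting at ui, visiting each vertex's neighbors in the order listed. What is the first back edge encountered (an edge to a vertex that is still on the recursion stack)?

utils->ui

DFS from ui (visiting each vertex's neighbors in the order listed); mark gray on enter, black on exit:
ui gray
  ast gray
  ast black
  log gray
    sched gray
      codegen gray
      codegen black
    sched black
    auth gray
      auth→codegen: codegen black — skip
      parser gray
      parser black
    auth black
    log→parser: parser black — skip
  log black
  ui→auth: auth black — skip
  cache gray
    cache→sched: sched black — skip
    cache→auth: auth black — skip
    utils gray
      utils→ui: ui is gray → back edge
First back edge: utils → ui.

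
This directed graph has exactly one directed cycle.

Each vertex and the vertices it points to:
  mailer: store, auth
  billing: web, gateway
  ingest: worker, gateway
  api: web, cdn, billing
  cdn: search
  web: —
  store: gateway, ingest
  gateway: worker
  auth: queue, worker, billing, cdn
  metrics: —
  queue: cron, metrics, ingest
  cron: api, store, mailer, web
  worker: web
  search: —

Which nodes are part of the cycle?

auth, cron, queue, mailer

DFS with gray/black marking from cron:
cron gray
  api gray
    web gray
    web black
    cdn gray
      search gray
      search black
    cdn black
    billing gray
      billing→web: web black — skip
      gateway gray
        worker gray
          worker→web: web black — skip
        worker black
      gateway black
    billing black
  api black
  store gray
    store→gateway: gateway black — skip
    ingest gray
      ingest→worker: worker black — skip
      ingest→gateway: gateway black — skip
    ingest black
  store black
  mailer gray
    mailer→store: store black — skip
    auth gray
      queue gray
        queue→cron: cron is gray → back edge
Back edge closes the cycle cron → mailer → auth → queue → cron; its vertices are {auth, cron, queue, mailer}.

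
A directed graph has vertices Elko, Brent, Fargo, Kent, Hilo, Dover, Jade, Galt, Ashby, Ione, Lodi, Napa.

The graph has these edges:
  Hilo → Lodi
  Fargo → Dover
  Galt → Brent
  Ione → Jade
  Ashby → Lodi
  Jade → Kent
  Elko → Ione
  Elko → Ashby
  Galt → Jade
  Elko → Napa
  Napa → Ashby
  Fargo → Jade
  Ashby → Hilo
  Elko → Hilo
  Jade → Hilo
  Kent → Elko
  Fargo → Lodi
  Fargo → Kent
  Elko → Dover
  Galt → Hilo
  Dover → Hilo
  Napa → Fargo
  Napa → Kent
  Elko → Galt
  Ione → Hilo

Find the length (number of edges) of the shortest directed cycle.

3

For each vertex v, BFS finds the shortest path from v back to v.
The shortest such closed walk is Kent → Elko → Napa → Kent, length 3.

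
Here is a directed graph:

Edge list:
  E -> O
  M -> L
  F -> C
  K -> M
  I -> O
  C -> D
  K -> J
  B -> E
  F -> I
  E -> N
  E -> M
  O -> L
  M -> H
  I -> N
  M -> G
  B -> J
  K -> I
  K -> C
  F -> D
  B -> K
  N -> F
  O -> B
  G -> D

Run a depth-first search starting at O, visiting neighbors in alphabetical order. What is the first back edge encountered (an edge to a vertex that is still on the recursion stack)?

I→N

DFS from O (visiting neighbors in alphabetical order); mark gray on enter, black on exit:
O gray
  B gray
    E gray
      M gray
        G gray
          D gray
          D black
        G black
        H gray
        H black
        L gray
        L black
      M black
      N gray
        F gray
          C gray
            C→D: D black — skip
          C black
          F→D: D black — skip
          I gray
            I→N: N is gray → back edge
First back edge: I → N.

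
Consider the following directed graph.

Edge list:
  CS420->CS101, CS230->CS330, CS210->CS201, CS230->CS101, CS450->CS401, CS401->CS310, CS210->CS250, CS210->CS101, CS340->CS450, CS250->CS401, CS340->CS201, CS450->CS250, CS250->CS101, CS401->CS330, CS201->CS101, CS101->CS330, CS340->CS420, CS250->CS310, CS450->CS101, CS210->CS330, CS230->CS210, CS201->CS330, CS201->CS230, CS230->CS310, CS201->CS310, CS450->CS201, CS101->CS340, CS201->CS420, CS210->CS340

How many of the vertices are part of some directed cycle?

A vertex is on a directed cycle iff it belongs to a strongly connected component of size ≥ 2 (or has a self-loop).
The vertices on cycles are {CS101, CS201, CS210, CS230, CS250, CS340, CS420, CS450} — 8 in total.

8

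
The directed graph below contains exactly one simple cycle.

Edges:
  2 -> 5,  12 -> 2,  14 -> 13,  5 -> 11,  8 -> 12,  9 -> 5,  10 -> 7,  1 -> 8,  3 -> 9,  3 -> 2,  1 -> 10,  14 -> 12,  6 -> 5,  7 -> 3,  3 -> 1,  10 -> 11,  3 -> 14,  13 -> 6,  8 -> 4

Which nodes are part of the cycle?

DFS with gray/black marking from 3:
3 gray
  2 gray
    5 gray
      11 gray
      11 black
    5 black
  2 black
  9 gray
    9→5: 5 black — skip
  9 black
  1 gray
    8 gray
      4 gray
      4 black
      12 gray
        12→2: 2 black — skip
      12 black
    8 black
    10 gray
      7 gray
        7→3: 3 is gray → back edge
Back edge closes the cycle 3 → 1 → 10 → 7 → 3; its vertices are {1, 3, 7, 10}.

1, 3, 7, 10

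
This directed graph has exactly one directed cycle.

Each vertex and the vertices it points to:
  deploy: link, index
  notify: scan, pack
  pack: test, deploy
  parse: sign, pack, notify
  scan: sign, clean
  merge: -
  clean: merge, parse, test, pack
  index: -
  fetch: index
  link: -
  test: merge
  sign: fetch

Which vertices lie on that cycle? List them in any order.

scan, clean, parse, notify

DFS with gray/black marking from scan:
scan gray
  sign gray
    fetch gray
      index gray
      index black
    fetch black
  sign black
  clean gray
    merge gray
    merge black
    parse gray
      parse→sign: sign black — skip
      pack gray
        test gray
          test→merge: merge black — skip
        test black
        deploy gray
          link gray
          link black
          deploy→index: index black — skip
        deploy black
      pack black
      notify gray
        notify→scan: scan is gray → back edge
Back edge closes the cycle scan → clean → parse → notify → scan; its vertices are {scan, clean, parse, notify}.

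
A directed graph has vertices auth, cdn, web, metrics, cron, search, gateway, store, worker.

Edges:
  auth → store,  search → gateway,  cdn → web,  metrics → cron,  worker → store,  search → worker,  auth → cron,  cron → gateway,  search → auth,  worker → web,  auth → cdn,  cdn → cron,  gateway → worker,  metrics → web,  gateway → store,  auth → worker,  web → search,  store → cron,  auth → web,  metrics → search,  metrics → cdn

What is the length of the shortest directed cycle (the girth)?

3

For each vertex v, BFS finds the shortest path from v back to v.
The shortest such closed walk is search → worker → web → search, length 3.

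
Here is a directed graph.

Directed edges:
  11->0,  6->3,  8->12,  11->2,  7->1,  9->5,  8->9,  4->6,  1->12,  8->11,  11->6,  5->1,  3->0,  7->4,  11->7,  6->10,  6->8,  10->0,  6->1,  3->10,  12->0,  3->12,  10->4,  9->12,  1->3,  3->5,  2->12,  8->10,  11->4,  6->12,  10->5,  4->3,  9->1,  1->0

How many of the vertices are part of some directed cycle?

10

A vertex is on a directed cycle iff it belongs to a strongly connected component of size ≥ 2 (or has a self-loop).
The vertices on cycles are {1, 3, 4, 5, 6, 7, 8, 9, 10, 11} — 10 in total.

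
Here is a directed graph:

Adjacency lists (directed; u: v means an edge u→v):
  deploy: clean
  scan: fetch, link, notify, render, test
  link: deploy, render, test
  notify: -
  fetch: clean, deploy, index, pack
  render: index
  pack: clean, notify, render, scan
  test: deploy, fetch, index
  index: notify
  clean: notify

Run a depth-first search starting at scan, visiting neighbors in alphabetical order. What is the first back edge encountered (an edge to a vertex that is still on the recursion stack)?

pack->scan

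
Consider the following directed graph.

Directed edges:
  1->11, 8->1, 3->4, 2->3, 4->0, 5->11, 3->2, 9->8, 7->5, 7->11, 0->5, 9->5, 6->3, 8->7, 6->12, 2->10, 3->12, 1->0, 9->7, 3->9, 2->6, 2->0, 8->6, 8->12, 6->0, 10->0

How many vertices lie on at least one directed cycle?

A vertex is on a directed cycle iff it belongs to a strongly connected component of size ≥ 2 (or has a self-loop).
The vertices on cycles are {2, 3, 6, 8, 9} — 5 in total.

5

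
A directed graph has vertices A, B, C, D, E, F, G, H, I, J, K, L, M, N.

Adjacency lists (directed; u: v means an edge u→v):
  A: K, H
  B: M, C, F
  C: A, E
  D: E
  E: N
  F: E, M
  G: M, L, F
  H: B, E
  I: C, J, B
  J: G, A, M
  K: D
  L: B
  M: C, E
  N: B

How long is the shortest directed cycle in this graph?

4

For each vertex v, BFS finds the shortest path from v back to v.
The shortest such closed walk is A → H → B → C → A, length 4.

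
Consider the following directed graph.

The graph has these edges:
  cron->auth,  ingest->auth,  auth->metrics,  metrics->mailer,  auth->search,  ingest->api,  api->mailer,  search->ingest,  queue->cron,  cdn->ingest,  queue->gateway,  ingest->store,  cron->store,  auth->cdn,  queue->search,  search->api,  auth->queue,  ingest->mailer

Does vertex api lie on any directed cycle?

No

api lies on a cycle iff there is a path from api back to itself.
Exploring from api, it never reaches itself; equivalently, its strongly connected component is a singleton.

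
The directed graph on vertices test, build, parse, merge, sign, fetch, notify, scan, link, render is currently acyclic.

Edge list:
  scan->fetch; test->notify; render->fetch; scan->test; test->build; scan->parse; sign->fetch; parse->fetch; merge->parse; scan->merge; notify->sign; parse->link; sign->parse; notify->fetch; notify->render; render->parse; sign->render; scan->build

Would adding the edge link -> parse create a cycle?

Adding link→parse creates a cycle iff parse can already reach link.
Path from parse: parse → link.
So parse → … → link → parse is a cycle.

Yes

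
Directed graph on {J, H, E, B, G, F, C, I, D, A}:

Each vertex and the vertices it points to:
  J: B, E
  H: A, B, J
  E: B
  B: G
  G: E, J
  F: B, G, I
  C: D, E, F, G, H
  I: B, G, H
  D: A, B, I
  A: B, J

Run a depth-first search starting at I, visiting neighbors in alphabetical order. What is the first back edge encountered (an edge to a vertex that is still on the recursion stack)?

E→B

DFS from I (visiting neighbors in alphabetical order); mark gray on enter, black on exit:
I gray
  B gray
    G gray
      E gray
        E→B: B is gray → back edge
First back edge: E → B.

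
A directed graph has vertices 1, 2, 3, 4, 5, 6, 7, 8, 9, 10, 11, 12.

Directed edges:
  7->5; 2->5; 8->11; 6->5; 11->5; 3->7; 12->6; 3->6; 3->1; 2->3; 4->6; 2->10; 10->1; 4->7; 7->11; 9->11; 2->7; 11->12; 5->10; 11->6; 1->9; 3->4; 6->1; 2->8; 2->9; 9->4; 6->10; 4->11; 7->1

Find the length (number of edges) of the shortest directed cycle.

4

For each vertex v, BFS finds the shortest path from v back to v.
The shortest such closed walk is 9 → 11 → 6 → 1 → 9, length 4.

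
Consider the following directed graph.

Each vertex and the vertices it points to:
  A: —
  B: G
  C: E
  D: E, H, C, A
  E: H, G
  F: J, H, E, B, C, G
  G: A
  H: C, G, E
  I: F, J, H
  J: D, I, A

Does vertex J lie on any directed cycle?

J is on a cycle iff J can reach itself via ≥1 edge.
J → I → J — yes.

Yes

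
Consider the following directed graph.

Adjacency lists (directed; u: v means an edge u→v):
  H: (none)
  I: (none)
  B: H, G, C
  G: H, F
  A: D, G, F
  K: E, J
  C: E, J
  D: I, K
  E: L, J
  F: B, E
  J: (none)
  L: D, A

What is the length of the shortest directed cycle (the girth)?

3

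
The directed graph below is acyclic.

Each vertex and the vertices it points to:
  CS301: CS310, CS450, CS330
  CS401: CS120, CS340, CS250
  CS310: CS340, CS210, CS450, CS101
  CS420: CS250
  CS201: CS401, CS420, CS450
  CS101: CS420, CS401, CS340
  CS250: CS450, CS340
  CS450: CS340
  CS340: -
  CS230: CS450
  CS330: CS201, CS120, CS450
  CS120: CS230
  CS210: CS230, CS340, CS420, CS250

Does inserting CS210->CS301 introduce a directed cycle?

Adding CS210→CS301 creates a cycle iff CS301 can already reach CS210.
Path from CS301: CS301 → CS310 → CS210.
So CS301 → … → CS210 → CS301 is a cycle.

Yes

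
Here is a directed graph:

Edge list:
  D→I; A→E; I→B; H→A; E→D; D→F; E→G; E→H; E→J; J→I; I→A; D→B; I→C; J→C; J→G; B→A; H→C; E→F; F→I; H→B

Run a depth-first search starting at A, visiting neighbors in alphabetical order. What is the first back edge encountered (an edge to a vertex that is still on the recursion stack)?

B→A

DFS from A (visiting neighbors in alphabetical order); mark gray on enter, black on exit:
A gray
  E gray
    D gray
      B gray
        B→A: A is gray → back edge
First back edge: B → A.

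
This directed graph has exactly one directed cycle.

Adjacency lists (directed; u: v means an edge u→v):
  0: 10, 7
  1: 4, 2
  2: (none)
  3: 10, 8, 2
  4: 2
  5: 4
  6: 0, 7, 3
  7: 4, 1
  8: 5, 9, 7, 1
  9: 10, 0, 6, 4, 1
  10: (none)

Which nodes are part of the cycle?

DFS with gray/black marking from 3:
3 gray
  10 gray
  10 black
  8 gray
    5 gray
      4 gray
        2 gray
        2 black
      4 black
    5 black
    9 gray
      9→10: 10 black — skip
      0 gray
        0→10: 10 black — skip
        7 gray
          7→4: 4 black — skip
          1 gray
            1→4: 4 black — skip
            1→2: 2 black — skip
          1 black
        7 black
      0 black
      6 gray
        6→0: 0 black — skip
        6→7: 7 black — skip
        6→3: 3 is gray → back edge
Back edge closes the cycle 3 → 8 → 9 → 6 → 3; its vertices are {3, 6, 8, 9}.

3, 6, 8, 9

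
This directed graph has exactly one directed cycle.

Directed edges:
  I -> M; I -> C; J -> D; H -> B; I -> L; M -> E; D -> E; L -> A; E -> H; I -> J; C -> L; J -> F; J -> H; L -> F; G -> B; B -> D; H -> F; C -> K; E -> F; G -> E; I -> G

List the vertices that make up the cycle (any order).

DFS with gray/black marking from H:
H gray
  F gray
  F black
  B gray
    D gray
      E gray
        E→H: H is gray → back edge
Back edge closes the cycle H → B → D → E → H; its vertices are {B, D, E, H}.

B, D, E, H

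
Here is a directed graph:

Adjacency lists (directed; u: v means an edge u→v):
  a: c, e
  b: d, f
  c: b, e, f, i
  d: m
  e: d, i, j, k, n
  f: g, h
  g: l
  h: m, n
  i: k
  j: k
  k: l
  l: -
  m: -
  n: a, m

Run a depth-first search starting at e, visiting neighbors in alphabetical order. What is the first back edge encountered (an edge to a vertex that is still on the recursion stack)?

DFS from e (visiting neighbors in alphabetical order); mark gray on enter, black on exit:
e gray
  d gray
    m gray
    m black
  d black
  i gray
    k gray
      l gray
      l black
    k black
  i black
  j gray
    j→k: k black — skip
  j black
  e→k: k black — skip
  n gray
    a gray
      c gray
        b gray
          b→d: d black — skip
          f gray
            g gray
              g→l: l black — skip
            g black
            h gray
              h→m: m black — skip
              h→n: n is gray → back edge
First back edge: h → n.

h→n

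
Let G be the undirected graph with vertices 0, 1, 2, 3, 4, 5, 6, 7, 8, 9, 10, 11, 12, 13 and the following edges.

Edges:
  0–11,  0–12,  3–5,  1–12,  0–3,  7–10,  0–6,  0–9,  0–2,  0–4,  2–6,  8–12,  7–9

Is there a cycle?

Yes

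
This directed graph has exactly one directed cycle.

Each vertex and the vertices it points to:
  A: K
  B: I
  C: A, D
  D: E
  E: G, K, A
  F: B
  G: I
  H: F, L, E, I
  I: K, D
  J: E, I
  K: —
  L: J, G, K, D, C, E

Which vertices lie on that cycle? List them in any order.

D, E, G, I

DFS with gray/black marking from G:
G gray
  I gray
    K gray
    K black
    D gray
      E gray
        E→G: G is gray → back edge
Back edge closes the cycle G → I → D → E → G; its vertices are {D, E, G, I}.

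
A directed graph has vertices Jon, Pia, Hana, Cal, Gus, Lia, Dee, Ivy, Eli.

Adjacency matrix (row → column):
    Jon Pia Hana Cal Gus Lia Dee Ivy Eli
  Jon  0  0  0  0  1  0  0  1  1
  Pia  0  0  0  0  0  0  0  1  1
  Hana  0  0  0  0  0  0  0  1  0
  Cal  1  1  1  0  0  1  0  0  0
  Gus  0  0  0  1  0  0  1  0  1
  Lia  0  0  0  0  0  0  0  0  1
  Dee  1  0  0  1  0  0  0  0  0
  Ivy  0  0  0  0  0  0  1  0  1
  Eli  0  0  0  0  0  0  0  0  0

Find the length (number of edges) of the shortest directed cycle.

For each vertex v, BFS finds the shortest path from v back to v.
The shortest such closed walk is Dee → Jon → Gus → Dee, length 3.

3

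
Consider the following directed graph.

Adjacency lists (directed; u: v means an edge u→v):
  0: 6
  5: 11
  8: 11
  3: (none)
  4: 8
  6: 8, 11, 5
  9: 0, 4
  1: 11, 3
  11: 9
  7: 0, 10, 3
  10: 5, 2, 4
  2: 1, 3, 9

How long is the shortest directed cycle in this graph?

4

For each vertex v, BFS finds the shortest path from v back to v.
The shortest such closed walk is 0 → 6 → 11 → 9 → 0, length 4.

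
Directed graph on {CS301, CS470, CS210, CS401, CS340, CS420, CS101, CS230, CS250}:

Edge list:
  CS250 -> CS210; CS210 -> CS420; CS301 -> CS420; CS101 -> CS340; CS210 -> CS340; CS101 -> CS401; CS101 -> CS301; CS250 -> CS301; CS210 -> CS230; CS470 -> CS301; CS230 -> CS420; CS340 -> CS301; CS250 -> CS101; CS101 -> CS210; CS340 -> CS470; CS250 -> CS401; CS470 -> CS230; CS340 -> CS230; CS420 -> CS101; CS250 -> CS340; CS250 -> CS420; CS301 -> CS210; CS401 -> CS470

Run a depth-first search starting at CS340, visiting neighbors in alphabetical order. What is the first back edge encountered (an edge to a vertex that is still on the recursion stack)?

DFS from CS340 (visiting neighbors in alphabetical order); mark gray on enter, black on exit:
CS340 gray
  CS230 gray
    CS420 gray
      CS101 gray
        CS210 gray
          CS210→CS230: CS230 is gray → back edge
First back edge: CS210 → CS230.

CS210->CS230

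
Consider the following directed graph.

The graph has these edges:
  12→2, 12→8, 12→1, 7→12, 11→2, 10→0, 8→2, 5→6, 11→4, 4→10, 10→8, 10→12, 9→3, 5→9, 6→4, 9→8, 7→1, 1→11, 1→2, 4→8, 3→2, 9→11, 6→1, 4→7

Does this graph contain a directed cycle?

Yes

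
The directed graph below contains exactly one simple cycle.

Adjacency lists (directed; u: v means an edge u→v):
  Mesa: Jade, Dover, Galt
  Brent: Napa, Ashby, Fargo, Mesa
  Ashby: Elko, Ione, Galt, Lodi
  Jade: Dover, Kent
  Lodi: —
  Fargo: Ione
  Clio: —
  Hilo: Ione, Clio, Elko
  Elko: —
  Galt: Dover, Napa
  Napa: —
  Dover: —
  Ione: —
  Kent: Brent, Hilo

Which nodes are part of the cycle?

DFS with gray/black marking from Kent:
Kent gray
  Brent gray
    Napa gray
    Napa black
    Ashby gray
      Elko gray
      Elko black
      Ione gray
      Ione black
      Galt gray
        Dover gray
        Dover black
        Galt→Napa: Napa black — skip
      Galt black
      Lodi gray
      Lodi black
    Ashby black
    Fargo gray
      Fargo→Ione: Ione black — skip
    Fargo black
    Mesa gray
      Jade gray
        Jade→Dover: Dover black — skip
        Jade→Kent: Kent is gray → back edge
Back edge closes the cycle Kent → Brent → Mesa → Jade → Kent; its vertices are {Jade, Kent, Mesa, Brent}.

Jade, Kent, Mesa, Brent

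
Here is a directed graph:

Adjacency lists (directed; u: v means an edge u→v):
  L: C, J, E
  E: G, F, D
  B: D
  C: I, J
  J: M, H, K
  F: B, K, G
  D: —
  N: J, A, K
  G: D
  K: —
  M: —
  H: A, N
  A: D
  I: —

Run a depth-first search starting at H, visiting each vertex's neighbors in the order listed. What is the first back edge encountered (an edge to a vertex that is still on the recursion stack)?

J→H

DFS from H (visiting each vertex's neighbors in the order listed); mark gray on enter, black on exit:
H gray
  A gray
    D gray
    D black
  A black
  N gray
    J gray
      M gray
      M black
      J→H: H is gray → back edge
First back edge: J → H.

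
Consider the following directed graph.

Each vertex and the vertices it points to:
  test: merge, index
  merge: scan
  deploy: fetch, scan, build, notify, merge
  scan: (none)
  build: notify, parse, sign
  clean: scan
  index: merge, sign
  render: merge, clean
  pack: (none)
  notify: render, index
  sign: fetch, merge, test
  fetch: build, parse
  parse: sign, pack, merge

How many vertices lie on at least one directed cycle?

7

A vertex is on a directed cycle iff it belongs to a strongly connected component of size ≥ 2 (or has a self-loop).
The vertices on cycles are {sign, test, build, fetch, index, parse, notify} — 7 in total.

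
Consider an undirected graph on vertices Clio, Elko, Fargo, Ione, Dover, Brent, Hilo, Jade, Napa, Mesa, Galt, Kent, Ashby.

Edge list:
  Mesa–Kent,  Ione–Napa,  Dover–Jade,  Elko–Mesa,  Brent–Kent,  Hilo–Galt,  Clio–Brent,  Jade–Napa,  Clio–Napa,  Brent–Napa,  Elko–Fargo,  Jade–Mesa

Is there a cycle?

Yes

DFS, tracking each vertex's parent; an edge to a visited non-parent vertex closes a cycle.
Start from Dover:
visit Dover (parent –)
  visit Jade (parent Dover)
    visit Napa (parent Jade)
      visit Brent (parent Napa)
        visit Clio (parent Brent)
          Clio–Napa: Napa visited and ≠ parent → cycle
Cycle: Napa – Brent – Clio – Napa.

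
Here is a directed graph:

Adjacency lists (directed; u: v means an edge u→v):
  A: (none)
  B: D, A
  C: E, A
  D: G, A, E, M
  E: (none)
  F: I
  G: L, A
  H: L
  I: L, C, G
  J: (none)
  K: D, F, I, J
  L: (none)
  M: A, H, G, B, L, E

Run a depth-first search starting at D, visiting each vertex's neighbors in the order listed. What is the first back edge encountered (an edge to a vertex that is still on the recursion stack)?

B->D

DFS from D (visiting each vertex's neighbors in the order listed); mark gray on enter, black on exit:
D gray
  G gray
    L gray
    L black
    A gray
    A black
  G black
  D→A: A black — skip
  E gray
  E black
  M gray
    M→A: A black — skip
    H gray
      H→L: L black — skip
    H black
    M→G: G black — skip
    B gray
      B→D: D is gray → back edge
First back edge: B → D.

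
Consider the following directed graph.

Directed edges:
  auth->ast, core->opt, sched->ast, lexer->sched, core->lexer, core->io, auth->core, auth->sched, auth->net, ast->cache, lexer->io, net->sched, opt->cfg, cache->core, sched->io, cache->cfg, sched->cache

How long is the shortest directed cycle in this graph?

4

For each vertex v, BFS finds the shortest path from v back to v.
The shortest such closed walk is core → lexer → sched → cache → core, length 4.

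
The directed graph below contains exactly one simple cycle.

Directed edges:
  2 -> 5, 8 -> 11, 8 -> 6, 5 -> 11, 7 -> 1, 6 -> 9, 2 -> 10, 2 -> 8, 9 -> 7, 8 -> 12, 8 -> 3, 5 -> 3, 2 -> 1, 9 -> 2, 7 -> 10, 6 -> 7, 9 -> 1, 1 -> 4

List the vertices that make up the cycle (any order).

DFS with gray/black marking from 2:
2 gray
  8 gray
    3 gray
    3 black
    11 gray
    11 black
    6 gray
      9 gray
        7 gray
          10 gray
          10 black
          1 gray
            4 gray
            4 black
          1 black
        7 black
        9→2: 2 is gray → back edge
Back edge closes the cycle 2 → 8 → 6 → 9 → 2; its vertices are {2, 6, 8, 9}.

2, 6, 8, 9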